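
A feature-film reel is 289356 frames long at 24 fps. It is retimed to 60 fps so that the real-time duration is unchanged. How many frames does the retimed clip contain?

723390 frames

Frames at target rate = 289356 × (60) / (24) = 723390.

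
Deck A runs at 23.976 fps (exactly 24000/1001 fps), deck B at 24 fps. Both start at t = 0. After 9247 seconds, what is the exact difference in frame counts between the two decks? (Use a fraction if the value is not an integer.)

A emits 24000/1001 × 9247 = 31704000/143 frames; B emits 24 × 9247 = 221928.
Difference = 31704/143 frames (≈ 221.7063); B is ahead of A.

31704/143 frames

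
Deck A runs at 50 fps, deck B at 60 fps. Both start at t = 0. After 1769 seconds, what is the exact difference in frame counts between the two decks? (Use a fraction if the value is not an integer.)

A emits 50 × 1769 = 88450 frames; B emits 60 × 1769 = 106140.
Difference = 17690 frames; B is ahead of A.

17690 frames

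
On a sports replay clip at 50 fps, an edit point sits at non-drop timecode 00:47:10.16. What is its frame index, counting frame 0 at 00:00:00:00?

Total seconds to the label: (0 × 3600 + 47 × 60 + 10) = 2830.
Frame index = 2830 × 50 + 16 = 141516.

141516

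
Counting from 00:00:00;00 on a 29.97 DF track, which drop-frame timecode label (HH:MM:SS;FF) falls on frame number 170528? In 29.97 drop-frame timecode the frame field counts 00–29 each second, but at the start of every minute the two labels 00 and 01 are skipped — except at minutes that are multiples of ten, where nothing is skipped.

Ten DF minutes hold 17982 frames, so frame 170528 lies in block 9 (frames 161838–179819) with 8690 frames into that block.
The block's first minute is 1800 frames and the rest 1798 each; 8690 frames reaches minute 4, so 9 × 18 + 4 × 2 = 170 labels have been skipped so far.
Adding those back, label number 170528 + 170 = 170698 at 30 labels/s is 5689 s + 28 f = 1 h 34 min 49 s frame 28, i.e. 01:34:49;28.

01:34:49;28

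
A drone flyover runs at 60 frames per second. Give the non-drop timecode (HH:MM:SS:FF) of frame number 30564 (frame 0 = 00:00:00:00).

00:08:29:24

30564 ÷ 60 = 509 full seconds, remainder 24 frames.
509 s = 0 h 8 min 29 s.
Timecode: 00:08:29:24.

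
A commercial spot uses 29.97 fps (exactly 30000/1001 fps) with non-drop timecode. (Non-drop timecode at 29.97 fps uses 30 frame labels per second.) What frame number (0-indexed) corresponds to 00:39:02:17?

Total seconds to the label: (0 × 3600 + 39 × 60 + 2) = 2342.
Frame index = 2342 × 30 + 17 = 70277.

frame 70277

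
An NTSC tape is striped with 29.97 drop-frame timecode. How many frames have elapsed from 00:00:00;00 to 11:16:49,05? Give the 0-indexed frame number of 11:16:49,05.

1217057

Complete 10-minute blocks: 67, each 17982 frames → 1204794.
Remaining 6 whole minutes in the current block: 1800 + 5 × 1798 = 10790 frames.
Within the current minute: 49 × 30 + 5 − 2 = 1473 (labels ;00/;01 skipped at this minute). Total = 1204794 + 10790 + 1473 = 1217057.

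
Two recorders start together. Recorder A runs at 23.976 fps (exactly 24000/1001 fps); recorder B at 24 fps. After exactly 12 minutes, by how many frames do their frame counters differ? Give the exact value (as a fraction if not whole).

17280/1001 frames

12 min = 720 s.
A emits 24000/1001 × 720 = 17280000/1001 frames; B emits 24 × 720 = 17280.
Difference = 17280/1001 frames (≈ 17.2627); B is ahead of A.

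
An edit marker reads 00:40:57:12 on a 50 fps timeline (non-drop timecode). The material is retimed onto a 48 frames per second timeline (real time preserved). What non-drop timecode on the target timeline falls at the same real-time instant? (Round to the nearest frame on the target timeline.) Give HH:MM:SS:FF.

00:40:57:12

Source frame index: (0×3600 + 40×60 + 57) × 50 + 12 = 122862.
Real time: 122862 / (50) = 61431/25 s.
Target frame: (61431/25) × (48) = 2948688/25 ≈ 117947.520 → 117948.
At 48 labels/s: frame 117948 → 00:40:57:12.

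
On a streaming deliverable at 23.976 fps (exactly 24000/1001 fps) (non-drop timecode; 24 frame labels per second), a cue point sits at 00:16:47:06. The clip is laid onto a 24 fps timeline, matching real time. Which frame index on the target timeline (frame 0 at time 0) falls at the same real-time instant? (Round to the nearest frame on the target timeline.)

frame 24198

Source frame index: (0×3600 + 16×60 + 47) × 24 + 6 = 24174.
Real time: 24174 / (24000/1001) = 4033029/4000 s.
Target frame: (4033029/4000) × (24) = 12099087/500 ≈ 24198.174 → 24198.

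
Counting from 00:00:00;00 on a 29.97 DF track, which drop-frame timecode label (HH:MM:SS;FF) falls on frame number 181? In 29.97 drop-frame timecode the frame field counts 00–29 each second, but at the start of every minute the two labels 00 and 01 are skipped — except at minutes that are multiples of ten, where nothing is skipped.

00:00:06;01

Each 10-minute DF block holds 10 × 60 × 30 − 9 × 2 = 17982 frames. 181 ÷ 17982 → 0 full blocks, remainder 181.
Within the partial block the first minute is 1800 frames and each further minute 1798, so 0 further minute boundaries passed. Total skipped labels = 18 × 0 + 2 × 0 = 0.
Non-drop label index = 181 + 0 = 181; at 30 labels/s that is 00:00:06:01, i.e. DF 00:00:06;01.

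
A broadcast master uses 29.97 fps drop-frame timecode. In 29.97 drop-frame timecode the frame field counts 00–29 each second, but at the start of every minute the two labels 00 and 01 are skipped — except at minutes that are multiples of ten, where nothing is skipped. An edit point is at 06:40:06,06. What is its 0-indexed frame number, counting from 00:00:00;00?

Complete 10-minute blocks: 40, each 17982 frames → 719280.
Remaining 0 whole minutes in the current block: 0 frames.
Within the current minute: 6 × 30 + 6 = 186. Total = 719280 + 0 + 186 = 719466.

719466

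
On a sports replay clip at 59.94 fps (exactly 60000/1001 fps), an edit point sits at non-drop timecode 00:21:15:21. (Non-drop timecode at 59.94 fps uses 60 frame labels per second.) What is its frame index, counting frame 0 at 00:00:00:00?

76521

Total seconds to the label: (0 × 3600 + 21 × 60 + 15) = 1275.
Frame index = 1275 × 60 + 21 = 76521.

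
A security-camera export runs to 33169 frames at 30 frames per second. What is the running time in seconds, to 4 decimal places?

1105.6333 seconds

Running time = 33169 × 1/30 = 33169/30 s ≈ 1105.6333 s.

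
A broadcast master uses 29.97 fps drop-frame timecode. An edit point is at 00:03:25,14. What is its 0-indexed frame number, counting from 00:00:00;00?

6158

As if non-drop at 30 labels/s: (0 × 3600 + 3 × 60 + 25) × 30 + 14 = 6164.
Minute boundaries passed: 3; those not divisible by 10: 3 − 0 = 3; dropped labels = 2 × 3 = 6.
Actual frame index = 6164 − 6 = 6158.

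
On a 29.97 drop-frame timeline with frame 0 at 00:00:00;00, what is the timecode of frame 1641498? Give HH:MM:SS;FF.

Ten DF minutes hold 17982 frames, so frame 1641498 lies in block 91 (frames 1636362–1654343) with 5136 frames into that block.
The block's first minute is 1800 frames and the rest 1798 each; 5136 frames reaches minute 2, so 91 × 18 + 2 × 2 = 1642 labels have been skipped so far.
Adding those back, label number 1641498 + 1642 = 1643140 at 30 labels/s is 54771 s + 10 f = 15 h 12 min 51 s frame 10, i.e. 15:12:51;10.

15:12:51;10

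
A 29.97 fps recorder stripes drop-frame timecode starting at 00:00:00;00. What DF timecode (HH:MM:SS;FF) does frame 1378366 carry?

Ten DF minutes hold 17982 frames, so frame 1378366 lies in block 76 (frames 1366632–1384613) with 11734 frames into that block.
The block's first minute is 1800 frames and the rest 1798 each; 11734 frames reaches minute 6, so 76 × 18 + 6 × 2 = 1380 labels have been skipped so far.
Adding those back, label number 1378366 + 1380 = 1379746 at 30 labels/s is 45991 s + 16 f = 12 h 46 min 31 s frame 16, i.e. 12:46:31;16.

12:46:31;16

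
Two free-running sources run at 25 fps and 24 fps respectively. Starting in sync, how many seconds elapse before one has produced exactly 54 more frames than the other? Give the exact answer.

54 seconds

The gap grows by |24 − 25| = 1 frame per second.
Time for a 54-frame gap: 54 ÷ (1) = 54 s.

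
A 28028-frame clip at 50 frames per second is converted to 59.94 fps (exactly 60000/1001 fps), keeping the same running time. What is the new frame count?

33600 frames

Target frames = source frames × (target rate / source rate) = 28028 × (60000/1001)/(50) = 28028 × 1200/1001 = 33600.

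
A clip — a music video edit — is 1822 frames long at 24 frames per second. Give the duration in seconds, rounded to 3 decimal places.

75.917 seconds

Running time = 1822 × 1/24 = 911/12 s ≈ 75.917 s.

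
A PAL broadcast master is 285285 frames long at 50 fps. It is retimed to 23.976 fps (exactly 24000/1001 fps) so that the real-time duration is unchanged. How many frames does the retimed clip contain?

Target frames = source frames × (target rate / source rate) = 285285 × (24000/1001)/(50) = 285285 × 480/1001 = 136800.

136800 frames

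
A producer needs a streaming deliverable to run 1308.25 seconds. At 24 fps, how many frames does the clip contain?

Frames = 1308.25 × 24 = 31398.

31398 frames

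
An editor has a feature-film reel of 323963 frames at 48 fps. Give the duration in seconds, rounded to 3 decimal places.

6749.229 seconds

Running time = 323963 × 1/48 = 323963/48 s ≈ 6749.229 s.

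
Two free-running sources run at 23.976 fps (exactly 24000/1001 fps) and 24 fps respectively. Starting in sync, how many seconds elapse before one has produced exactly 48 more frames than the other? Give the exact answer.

2002 seconds

The gap grows by |24 − 24000/1001| = 24/1001 frames per second.
Time for a 48-frame gap: 48 ÷ (24/1001) = 2002 s.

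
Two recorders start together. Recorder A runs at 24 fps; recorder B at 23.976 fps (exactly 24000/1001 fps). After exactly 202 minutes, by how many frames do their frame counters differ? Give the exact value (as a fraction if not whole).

202 min = 12120 s.
A emits 24 × 12120 = 290880 frames; B emits 24000/1001 × 12120 = 290880000/1001.
Difference = 290880/1001 frames (≈ 290.5894); B is behind A.

290880/1001 frames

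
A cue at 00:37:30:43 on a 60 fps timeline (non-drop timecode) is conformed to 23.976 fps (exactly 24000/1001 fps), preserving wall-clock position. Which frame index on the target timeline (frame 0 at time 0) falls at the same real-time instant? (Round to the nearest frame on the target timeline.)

frame 53963

Source frame index: (0×3600 + 37×60 + 30) × 60 + 43 = 135043.
Real time: 135043 / (60) = 135043/60 s.
Target frame: (135043/60) × (24000/1001) = 54017200/1001 ≈ 53963.237 → 53963.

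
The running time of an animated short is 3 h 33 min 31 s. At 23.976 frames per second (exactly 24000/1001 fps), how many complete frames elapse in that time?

3 h 33 min 31 s = 12811 s.
Frames = 12811 × 24000/1001 = 307464000/1001 ≈ 307156.8432.
Complete frames: 307156.

307156 frames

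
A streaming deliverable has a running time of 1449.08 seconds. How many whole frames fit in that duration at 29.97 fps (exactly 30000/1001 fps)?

Frames = 1449.08 × 30000/1001 = 43472400/1001 ≈ 43428.9710.
Complete frames: 43428.

43428 frames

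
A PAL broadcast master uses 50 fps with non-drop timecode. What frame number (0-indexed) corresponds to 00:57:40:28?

Total seconds to the label: (0 × 3600 + 57 × 60 + 40) = 3460.
Frame index = 3460 × 50 + 28 = 173028.

frame 173028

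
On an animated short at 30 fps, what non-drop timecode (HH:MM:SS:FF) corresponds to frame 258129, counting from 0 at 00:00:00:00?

258129 ÷ 30 = 8604 full seconds, remainder 9 frames.
8604 s = 2 h 23 min 24 s.
Timecode: 02:23:24:09.

02:23:24:09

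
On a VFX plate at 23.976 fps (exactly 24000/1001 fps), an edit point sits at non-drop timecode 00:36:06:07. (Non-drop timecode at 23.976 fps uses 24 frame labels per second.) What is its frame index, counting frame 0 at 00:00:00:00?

51991

Total seconds to the label: (0 × 3600 + 36 × 60 + 6) = 2166.
Frame index = 2166 × 24 + 7 = 51991.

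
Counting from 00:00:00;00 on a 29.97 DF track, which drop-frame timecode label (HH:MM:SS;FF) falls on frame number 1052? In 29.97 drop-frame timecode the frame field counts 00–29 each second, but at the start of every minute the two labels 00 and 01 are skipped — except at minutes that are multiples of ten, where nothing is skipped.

Ten DF minutes hold 17982 frames, so frame 1052 lies in block 0 (frames 0–17981) with 1052 frames into that block.
The block's first minute is 1800 frames and the rest 1798 each; 1052 frames reaches minute 0, so 0 × 18 + 0 × 2 = 0 labels have been skipped so far.
Adding those back, label number 1052 + 0 = 1052 at 30 labels/s is 35 s + 2 f = 0 h 0 min 35 s frame 2, i.e. 00:00:35;02.

00:00:35;02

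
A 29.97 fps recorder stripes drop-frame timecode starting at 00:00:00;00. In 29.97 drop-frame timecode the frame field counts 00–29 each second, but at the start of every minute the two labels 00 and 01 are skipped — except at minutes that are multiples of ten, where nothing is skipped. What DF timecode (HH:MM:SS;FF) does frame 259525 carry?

02:24:19;15

Ten DF minutes hold 17982 frames, so frame 259525 lies in block 14 (frames 251748–269729) with 7777 frames into that block.
The block's first minute is 1800 frames and the rest 1798 each; 7777 frames reaches minute 4, so 14 × 18 + 4 × 2 = 260 labels have been skipped so far.
Adding those back, label number 259525 + 260 = 259785 at 30 labels/s is 8659 s + 15 f = 2 h 24 min 19 s frame 15, i.e. 02:24:19;15.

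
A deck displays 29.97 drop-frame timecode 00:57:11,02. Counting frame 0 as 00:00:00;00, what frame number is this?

102828

Complete 10-minute blocks: 5, each 17982 frames → 89910.
Remaining 7 whole minutes in the current block: 1800 + 6 × 1798 = 12588 frames.
Within the current minute: 11 × 30 + 2 − 2 = 330 (labels ;00/;01 skipped at this minute). Total = 89910 + 12588 + 330 = 102828.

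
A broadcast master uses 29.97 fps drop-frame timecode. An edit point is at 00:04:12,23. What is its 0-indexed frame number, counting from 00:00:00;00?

As if non-drop at 30 labels/s: (0 × 3600 + 4 × 60 + 12) × 30 + 23 = 7583.
Minute boundaries passed: 4; those not divisible by 10: 4 − 0 = 4; dropped labels = 2 × 4 = 8.
Actual frame index = 7583 − 8 = 7575.

7575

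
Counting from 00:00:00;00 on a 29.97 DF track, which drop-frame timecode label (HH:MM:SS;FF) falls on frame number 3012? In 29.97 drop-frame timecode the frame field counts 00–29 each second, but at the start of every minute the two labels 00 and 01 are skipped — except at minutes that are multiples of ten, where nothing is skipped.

Ten DF minutes hold 17982 frames, so frame 3012 lies in block 0 (frames 0–17981) with 3012 frames into that block.
The block's first minute is 1800 frames and the rest 1798 each; 3012 frames reaches minute 1, so 0 × 18 + 1 × 2 = 2 labels have been skipped so far.
Adding those back, label number 3012 + 2 = 3014 at 30 labels/s is 100 s + 14 f = 0 h 1 min 40 s frame 14, i.e. 00:01:40;14.

00:01:40;14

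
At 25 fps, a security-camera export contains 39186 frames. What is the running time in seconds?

1567.44 seconds

Running time = 39186 / (25) = 1567.44 s.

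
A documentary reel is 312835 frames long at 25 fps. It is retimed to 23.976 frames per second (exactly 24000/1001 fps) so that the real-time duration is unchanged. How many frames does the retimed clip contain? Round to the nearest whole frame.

300022 frames

Frames at target rate = 312835 × (24000/1001) / (25) = 300321600/1001 ≈ 300021.578.
Nearest whole frame: 300022.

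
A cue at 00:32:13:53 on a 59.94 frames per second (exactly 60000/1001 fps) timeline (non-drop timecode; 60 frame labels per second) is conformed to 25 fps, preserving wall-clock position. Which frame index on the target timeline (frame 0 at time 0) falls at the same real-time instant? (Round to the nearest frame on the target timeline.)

Source frame index: (0×3600 + 32×60 + 13) × 60 + 53 = 116033.
Real time: 116033 / (60000/1001) = 116149033/60000 s.
Target frame: (116149033/60000) × (25) = 116149033/2400 ≈ 48395.430 → 48395.

frame 48395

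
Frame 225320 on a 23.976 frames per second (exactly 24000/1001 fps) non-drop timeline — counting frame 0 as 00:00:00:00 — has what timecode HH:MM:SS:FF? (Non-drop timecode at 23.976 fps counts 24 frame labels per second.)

02:36:28:08

225320 ÷ 24 = 9388 full seconds, remainder 8 frames.
9388 s = 2 h 36 min 28 s.
Timecode: 02:36:28:08.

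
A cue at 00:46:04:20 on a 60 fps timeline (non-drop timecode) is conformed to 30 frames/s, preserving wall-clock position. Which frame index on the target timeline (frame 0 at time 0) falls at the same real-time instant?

Source frame index: (0×3600 + 46×60 + 4) × 60 + 20 = 165860.
Real time: 165860 / (60) = 8293/3 s.
Target frame: (8293/3) × (30) = 82930.

frame 82930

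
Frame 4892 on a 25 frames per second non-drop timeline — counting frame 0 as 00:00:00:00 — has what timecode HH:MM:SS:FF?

00:03:15:17

4892 ÷ 25 = 195 full seconds, remainder 17 frames.
195 s = 0 h 3 min 15 s.
Timecode: 00:03:15:17.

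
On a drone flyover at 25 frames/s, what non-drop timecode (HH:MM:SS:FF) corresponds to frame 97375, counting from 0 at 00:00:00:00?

01:04:55:00

97375 ÷ 25 = 3895 full seconds, remainder 0 frames.
3895 s = 1 h 4 min 55 s.
Timecode: 01:04:55:00.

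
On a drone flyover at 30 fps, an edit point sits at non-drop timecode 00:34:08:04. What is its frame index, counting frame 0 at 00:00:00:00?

frame 61444

Total seconds to the label: (0 × 3600 + 34 × 60 + 8) = 2048.
Frame index = 2048 × 30 + 4 = 61444.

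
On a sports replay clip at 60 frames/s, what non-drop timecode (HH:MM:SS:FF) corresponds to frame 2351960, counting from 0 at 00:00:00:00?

10:53:19:20

2351960 ÷ 60 = 39199 full seconds, remainder 20 frames.
39199 s = 10 h 53 min 19 s.
Timecode: 10:53:19:20.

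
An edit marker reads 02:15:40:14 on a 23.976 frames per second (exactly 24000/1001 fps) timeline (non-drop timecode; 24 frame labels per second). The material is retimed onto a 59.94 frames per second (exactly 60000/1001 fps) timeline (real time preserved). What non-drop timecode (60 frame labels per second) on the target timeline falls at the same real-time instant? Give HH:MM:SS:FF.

02:15:40:35

Source frame index: (2×3600 + 15×60 + 40) × 24 + 14 = 195374.
Real time: 195374 / (24000/1001) = 97784687/12000 s.
Target frame: (97784687/12000) × (60000/1001) = 488435.
At 60 labels/s: frame 488435 → 02:15:40:35.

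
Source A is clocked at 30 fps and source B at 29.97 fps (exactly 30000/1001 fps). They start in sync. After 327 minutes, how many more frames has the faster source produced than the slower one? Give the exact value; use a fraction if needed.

327 min = 19620 s.
A emits 30 × 19620 = 588600 frames; B emits 30000/1001 × 19620 = 588600000/1001.
Difference = 588600/1001 frames (≈ 588.0120); B is behind A.

588600/1001 frames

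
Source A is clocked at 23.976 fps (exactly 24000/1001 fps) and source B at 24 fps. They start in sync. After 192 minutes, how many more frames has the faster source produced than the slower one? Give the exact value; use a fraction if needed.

192 min = 11520 s.
A emits 24000/1001 × 11520 = 276480000/1001 frames; B emits 24 × 11520 = 276480.
Difference = 276480/1001 frames (≈ 276.2038); B is ahead of A.

276480/1001 frames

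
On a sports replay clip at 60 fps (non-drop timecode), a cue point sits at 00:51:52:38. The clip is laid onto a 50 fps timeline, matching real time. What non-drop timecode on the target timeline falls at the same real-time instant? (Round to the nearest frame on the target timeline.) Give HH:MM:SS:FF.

00:51:52:32

Source frame index: (0×3600 + 51×60 + 52) × 60 + 38 = 186758.
Real time: 186758 / (60) = 93379/30 s.
Target frame: (93379/30) × (50) = 466895/3 ≈ 155631.667 → 155632.
At 50 labels/s: frame 155632 → 00:51:52:32.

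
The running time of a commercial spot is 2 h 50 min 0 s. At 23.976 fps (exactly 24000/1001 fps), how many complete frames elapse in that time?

2 h 50 min 0 s = 10200 s.
Frames = 10200 × 24000/1001 = 244800000/1001 ≈ 244555.4446.
Complete frames: 244555.

244555 frames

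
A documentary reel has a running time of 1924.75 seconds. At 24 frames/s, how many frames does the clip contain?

46194 frames

Frames = 1924.75 × 24 = 46194.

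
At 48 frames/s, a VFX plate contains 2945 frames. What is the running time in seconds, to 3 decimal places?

61.354 seconds

Running time = 2945 × 1/48 = 2945/48 s ≈ 61.354 s.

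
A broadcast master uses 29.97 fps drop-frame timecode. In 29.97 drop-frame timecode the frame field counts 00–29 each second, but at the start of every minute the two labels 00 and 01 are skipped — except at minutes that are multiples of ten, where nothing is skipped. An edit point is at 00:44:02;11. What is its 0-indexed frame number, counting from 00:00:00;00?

79191

As if non-drop at 30 labels/s: (0 × 3600 + 44 × 60 + 2) × 30 + 11 = 79271.
Minute boundaries passed: 44; those not divisible by 10: 44 − 4 = 40; dropped labels = 2 × 40 = 80.
Actual frame index = 79271 − 80 = 79191.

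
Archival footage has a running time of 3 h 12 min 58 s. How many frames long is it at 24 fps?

277872 frames

3 h 12 min 58 s = 11578 s.
Frames = 11578 × 24 = 277872.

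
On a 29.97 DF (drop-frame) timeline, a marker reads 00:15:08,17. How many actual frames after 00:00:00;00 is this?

Complete 10-minute blocks: 1, each 17982 frames → 17982.
Remaining 5 whole minutes in the current block: 1800 + 4 × 1798 = 8992 frames.
Within the current minute: 8 × 30 + 17 − 2 = 255 (labels ;00/;01 skipped at this minute). Total = 17982 + 8992 + 255 = 27229.

27229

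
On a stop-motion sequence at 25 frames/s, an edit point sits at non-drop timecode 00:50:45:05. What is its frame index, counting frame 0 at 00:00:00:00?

frame 76130

Total seconds to the label: (0 × 3600 + 50 × 60 + 45) = 3045.
Frame index = 3045 × 25 + 5 = 76130.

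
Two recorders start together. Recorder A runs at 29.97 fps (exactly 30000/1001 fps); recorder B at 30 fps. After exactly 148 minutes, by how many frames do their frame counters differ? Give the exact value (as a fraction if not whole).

266400/1001 frames

148 min = 8880 s.
A emits 30000/1001 × 8880 = 266400000/1001 frames; B emits 30 × 8880 = 266400.
Difference = 266400/1001 frames (≈ 266.1339); B is ahead of A.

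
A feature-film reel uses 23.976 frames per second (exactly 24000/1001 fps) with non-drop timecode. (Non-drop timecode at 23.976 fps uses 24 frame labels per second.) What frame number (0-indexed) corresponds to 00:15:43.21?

Total seconds to the label: (0 × 3600 + 15 × 60 + 43) = 943.
Frame index = 943 × 24 + 21 = 22653.

frame 22653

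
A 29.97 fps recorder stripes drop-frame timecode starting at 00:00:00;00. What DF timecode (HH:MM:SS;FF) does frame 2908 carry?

Each 10-minute DF block holds 10 × 60 × 30 − 9 × 2 = 17982 frames. 2908 ÷ 17982 → 0 full blocks, remainder 2908.
Within the partial block the first minute is 1800 frames and each further minute 1798, so 1 further minute boundary passed. Total skipped labels = 18 × 0 + 2 × 1 = 2.
Non-drop label index = 2908 + 2 = 2910; at 30 labels/s that is 00:01:37:00, i.e. DF 00:01:37;00.

00:01:37;00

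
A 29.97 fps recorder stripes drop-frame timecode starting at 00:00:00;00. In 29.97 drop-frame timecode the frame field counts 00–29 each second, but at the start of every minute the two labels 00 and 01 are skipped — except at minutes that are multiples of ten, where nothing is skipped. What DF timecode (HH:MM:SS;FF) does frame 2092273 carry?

19:23:32;07

Ten DF minutes hold 17982 frames, so frame 2092273 lies in block 116 (frames 2085912–2103893) with 6361 frames into that block.
The block's first minute is 1800 frames and the rest 1798 each; 6361 frames reaches minute 3, so 116 × 18 + 3 × 2 = 2094 labels have been skipped so far.
Adding those back, label number 2092273 + 2094 = 2094367 at 30 labels/s is 69812 s + 7 f = 19 h 23 min 32 s frame 7, i.e. 19:23:32;07.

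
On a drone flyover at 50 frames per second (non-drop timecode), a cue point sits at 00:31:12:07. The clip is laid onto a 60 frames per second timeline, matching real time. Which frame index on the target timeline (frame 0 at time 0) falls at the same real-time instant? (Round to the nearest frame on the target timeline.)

frame 112328

Source frame index: (0×3600 + 31×60 + 12) × 50 + 7 = 93607.
Real time: 93607 / (50) = 93607/50 s.
Target frame: (93607/50) × (60) = 561642/5 ≈ 112328.400 → 112328.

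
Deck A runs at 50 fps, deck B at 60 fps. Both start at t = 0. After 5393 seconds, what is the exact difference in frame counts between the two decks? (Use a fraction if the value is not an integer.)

A emits 50 × 5393 = 269650 frames; B emits 60 × 5393 = 323580.
Difference = 53930 frames; B is ahead of A.

53930 frames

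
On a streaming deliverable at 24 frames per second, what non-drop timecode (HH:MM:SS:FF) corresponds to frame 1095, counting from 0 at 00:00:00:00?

00:00:45:15

1095 ÷ 24 = 45 full seconds, remainder 15 frames.
45 s = 0 h 0 min 45 s.
Timecode: 00:00:45:15.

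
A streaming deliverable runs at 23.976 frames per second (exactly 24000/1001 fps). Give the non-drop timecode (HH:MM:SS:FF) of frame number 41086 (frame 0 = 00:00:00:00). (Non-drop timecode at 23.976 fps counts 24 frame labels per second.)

00:28:31:22

41086 ÷ 24 = 1711 full seconds, remainder 22 frames.
1711 s = 0 h 28 min 31 s.
Timecode: 00:28:31:22.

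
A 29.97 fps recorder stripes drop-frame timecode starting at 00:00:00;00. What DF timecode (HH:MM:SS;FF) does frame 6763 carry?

Each 10-minute DF block holds 10 × 60 × 30 − 9 × 2 = 17982 frames. 6763 ÷ 17982 → 0 full blocks, remainder 6763.
Within the partial block the first minute is 1800 frames and each further minute 1798, so 3 further minute boundaries passed. Total skipped labels = 18 × 0 + 2 × 3 = 6.
Non-drop label index = 6763 + 6 = 6769; at 30 labels/s that is 00:03:45:19, i.e. DF 00:03:45;19.

00:03:45;19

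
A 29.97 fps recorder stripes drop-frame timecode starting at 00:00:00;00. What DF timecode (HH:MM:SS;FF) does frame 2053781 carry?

Each 10-minute DF block holds 10 × 60 × 30 − 9 × 2 = 17982 frames. 2053781 ÷ 17982 → 114 full blocks, remainder 3833.
Within the partial block the first minute is 1800 frames and each further minute 1798, so 2 further minute boundaries passed. Total skipped labels = 18 × 114 + 2 × 2 = 2056.
Non-drop label index = 2053781 + 2056 = 2055837; at 30 labels/s that is 19:02:07:27, i.e. DF 19:02:07;27.

19:02:07;27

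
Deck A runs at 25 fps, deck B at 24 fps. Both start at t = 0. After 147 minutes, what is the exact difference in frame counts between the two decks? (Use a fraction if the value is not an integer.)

8820 frames

147 min = 8820 s.
A emits 25 × 8820 = 220500 frames; B emits 24 × 8820 = 211680.
Difference = 8820 frames; B is behind A.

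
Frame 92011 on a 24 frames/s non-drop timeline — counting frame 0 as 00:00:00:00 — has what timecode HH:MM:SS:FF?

92011 ÷ 24 = 3833 full seconds, remainder 19 frames.
3833 s = 1 h 3 min 53 s.
Timecode: 01:03:53:19.

01:03:53:19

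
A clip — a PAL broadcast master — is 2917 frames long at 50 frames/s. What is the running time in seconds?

Running time = 2917 / (50) = 58.34 s.

58.34 seconds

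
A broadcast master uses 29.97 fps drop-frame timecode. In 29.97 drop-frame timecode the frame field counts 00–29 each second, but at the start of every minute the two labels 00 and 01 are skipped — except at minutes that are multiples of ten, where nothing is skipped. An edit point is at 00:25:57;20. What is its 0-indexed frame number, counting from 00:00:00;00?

46684

As if non-drop at 30 labels/s: (0 × 3600 + 25 × 60 + 57) × 30 + 20 = 46730.
Minute boundaries passed: 25; those not divisible by 10: 25 − 2 = 23; dropped labels = 2 × 23 = 46.
Actual frame index = 46730 − 46 = 46684.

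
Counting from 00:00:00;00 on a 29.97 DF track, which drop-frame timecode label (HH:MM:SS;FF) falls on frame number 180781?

01:40:32;01

Ten DF minutes hold 17982 frames, so frame 180781 lies in block 10 (frames 179820–197801) with 961 frames into that block.
The block's first minute is 1800 frames and the rest 1798 each; 961 frames reaches minute 0, so 10 × 18 + 0 × 2 = 180 labels have been skipped so far.
Adding those back, label number 180781 + 180 = 180961 at 30 labels/s is 6032 s + 1 f = 1 h 40 min 32 s frame 1, i.e. 01:40:32;01.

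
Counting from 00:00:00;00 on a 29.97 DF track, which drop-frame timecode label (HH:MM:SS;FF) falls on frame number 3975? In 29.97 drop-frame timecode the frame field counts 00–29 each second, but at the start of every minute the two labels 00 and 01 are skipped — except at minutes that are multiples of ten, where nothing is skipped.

00:02:12;19

Ten DF minutes hold 17982 frames, so frame 3975 lies in block 0 (frames 0–17981) with 3975 frames into that block.
The block's first minute is 1800 frames and the rest 1798 each; 3975 frames reaches minute 2, so 0 × 18 + 2 × 2 = 4 labels have been skipped so far.
Adding those back, label number 3975 + 4 = 3979 at 30 labels/s is 132 s + 19 f = 0 h 2 min 12 s frame 19, i.e. 00:02:12;19.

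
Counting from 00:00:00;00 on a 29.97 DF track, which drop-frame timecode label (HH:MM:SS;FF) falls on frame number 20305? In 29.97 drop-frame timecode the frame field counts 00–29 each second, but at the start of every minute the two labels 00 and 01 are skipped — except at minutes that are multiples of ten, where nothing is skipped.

Ten DF minutes hold 17982 frames, so frame 20305 lies in block 1 (frames 17982–35963) with 2323 frames into that block.
The block's first minute is 1800 frames and the rest 1798 each; 2323 frames reaches minute 1, so 1 × 18 + 1 × 2 = 20 labels have been skipped so far.
Adding those back, label number 20305 + 20 = 20325 at 30 labels/s is 677 s + 15 f = 0 h 11 min 17 s frame 15, i.e. 00:11:17;15.

00:11:17;15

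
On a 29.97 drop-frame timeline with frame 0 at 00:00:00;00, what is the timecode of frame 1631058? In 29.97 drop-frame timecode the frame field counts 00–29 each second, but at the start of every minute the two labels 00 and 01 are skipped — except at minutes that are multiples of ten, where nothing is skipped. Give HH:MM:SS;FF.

Ten DF minutes hold 17982 frames, so frame 1631058 lies in block 90 (frames 1618380–1636361) with 12678 frames into that block.
The block's first minute is 1800 frames and the rest 1798 each; 12678 frames reaches minute 7, so 90 × 18 + 7 × 2 = 1634 labels have been skipped so far.
Adding those back, label number 1631058 + 1634 = 1632692 at 30 labels/s is 54423 s + 2 f = 15 h 7 min 3 s frame 2, i.e. 15:07:03;02.

15:07:03;02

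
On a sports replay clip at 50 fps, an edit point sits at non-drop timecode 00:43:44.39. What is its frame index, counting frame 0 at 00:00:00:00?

frame 131239

Total seconds to the label: (0 × 3600 + 43 × 60 + 44) = 2624.
Frame index = 2624 × 50 + 39 = 131239.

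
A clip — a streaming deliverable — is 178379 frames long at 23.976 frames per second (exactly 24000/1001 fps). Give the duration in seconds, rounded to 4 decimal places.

7439.8908 seconds

Running time = 178379 × 1001/24000 = 178557379/24000 s ≈ 7439.8908 s.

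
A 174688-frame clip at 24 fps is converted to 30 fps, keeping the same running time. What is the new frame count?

218360 frames

Target frames = source frames × (target rate / source rate) = 174688 × (30)/(24) = 174688 × 5/4 = 218360.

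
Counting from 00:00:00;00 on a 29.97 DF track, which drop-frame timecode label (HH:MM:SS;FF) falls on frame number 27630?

Each 10-minute DF block holds 10 × 60 × 30 − 9 × 2 = 17982 frames. 27630 ÷ 17982 → 1 full block, remainder 9648.
Within the partial block the first minute is 1800 frames and each further minute 1798, so 5 further minute boundaries passed. Total skipped labels = 18 × 1 + 2 × 5 = 28.
Non-drop label index = 27630 + 28 = 27658; at 30 labels/s that is 00:15:21:28, i.e. DF 00:15:21;28.

00:15:21;28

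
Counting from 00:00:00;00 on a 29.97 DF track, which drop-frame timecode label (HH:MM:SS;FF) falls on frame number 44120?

00:24:32;04

Ten DF minutes hold 17982 frames, so frame 44120 lies in block 2 (frames 35964–53945) with 8156 frames into that block.
The block's first minute is 1800 frames and the rest 1798 each; 8156 frames reaches minute 4, so 2 × 18 + 4 × 2 = 44 labels have been skipped so far.
Adding those back, label number 44120 + 44 = 44164 at 30 labels/s is 1472 s + 4 f = 0 h 24 min 32 s frame 4, i.e. 00:24:32;04.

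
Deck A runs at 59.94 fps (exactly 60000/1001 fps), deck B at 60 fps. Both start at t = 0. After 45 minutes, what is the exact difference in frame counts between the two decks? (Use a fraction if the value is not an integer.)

45 min = 2700 s.
A emits 60000/1001 × 2700 = 162000000/1001 frames; B emits 60 × 2700 = 162000.
Difference = 162000/1001 frames (≈ 161.8382); B is ahead of A.

162000/1001 frames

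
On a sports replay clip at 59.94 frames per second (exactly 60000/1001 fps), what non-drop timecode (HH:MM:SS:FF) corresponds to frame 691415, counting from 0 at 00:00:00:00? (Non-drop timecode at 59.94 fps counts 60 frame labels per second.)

03:12:03:35

691415 ÷ 60 = 11523 full seconds, remainder 35 frames.
11523 s = 3 h 12 min 3 s.
Timecode: 03:12:03:35.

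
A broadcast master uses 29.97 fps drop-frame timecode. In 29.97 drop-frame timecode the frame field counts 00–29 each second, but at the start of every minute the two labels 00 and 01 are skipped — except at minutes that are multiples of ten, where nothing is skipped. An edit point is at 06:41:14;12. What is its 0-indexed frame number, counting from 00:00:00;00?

Complete 10-minute blocks: 40, each 17982 frames → 719280.
Remaining 1 whole minute in the current block: 1800 + 0 × 1798 = 1800 frames.
Within the current minute: 14 × 30 + 12 − 2 = 430 (labels ;00/;01 skipped at this minute). Total = 719280 + 1800 + 430 = 721510.

721510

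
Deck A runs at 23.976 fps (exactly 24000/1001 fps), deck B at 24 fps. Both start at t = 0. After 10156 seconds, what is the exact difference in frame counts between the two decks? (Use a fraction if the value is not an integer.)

A emits 24000/1001 × 10156 = 243744000/1001 frames; B emits 24 × 10156 = 243744.
Difference = 243744/1001 frames (≈ 243.5005); B is ahead of A.

243744/1001 frames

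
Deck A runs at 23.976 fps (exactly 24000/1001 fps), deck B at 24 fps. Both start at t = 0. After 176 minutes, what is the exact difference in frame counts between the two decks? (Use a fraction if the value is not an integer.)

176 min = 10560 s.
A emits 24000/1001 × 10560 = 23040000/91 frames; B emits 24 × 10560 = 253440.
Difference = 23040/91 frames (≈ 253.1868); B is ahead of A.

23040/91 frames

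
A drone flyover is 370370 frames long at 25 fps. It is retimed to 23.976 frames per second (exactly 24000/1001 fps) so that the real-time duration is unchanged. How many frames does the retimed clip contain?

355200 frames

Target frames = source frames × (target rate / source rate) = 370370 × (24000/1001)/(25) = 370370 × 960/1001 = 355200.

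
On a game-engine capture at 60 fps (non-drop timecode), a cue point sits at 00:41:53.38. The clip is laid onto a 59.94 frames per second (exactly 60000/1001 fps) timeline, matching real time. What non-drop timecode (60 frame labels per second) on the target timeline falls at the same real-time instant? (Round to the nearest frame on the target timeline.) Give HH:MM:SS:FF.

00:41:51:07

Source frame index: (0×3600 + 41×60 + 53) × 60 + 38 = 150818.
Real time: 150818 / (60) = 75409/30 s.
Target frame: (75409/30) × (60000/1001) = 150818000/1001 ≈ 150667.333 → 150667.
At 60 labels/s: frame 150667 → 00:41:51:07.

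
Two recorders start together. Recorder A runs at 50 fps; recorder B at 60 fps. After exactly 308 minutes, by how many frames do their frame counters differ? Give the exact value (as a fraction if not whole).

308 min = 18480 s.
A emits 50 × 18480 = 924000 frames; B emits 60 × 18480 = 1108800.
Difference = 184800 frames; B is ahead of A.

184800 frames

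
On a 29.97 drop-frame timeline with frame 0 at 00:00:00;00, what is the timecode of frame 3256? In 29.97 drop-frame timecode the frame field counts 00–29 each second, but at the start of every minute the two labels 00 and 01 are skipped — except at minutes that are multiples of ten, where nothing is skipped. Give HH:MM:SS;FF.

Ten DF minutes hold 17982 frames, so frame 3256 lies in block 0 (frames 0–17981) with 3256 frames into that block.
The block's first minute is 1800 frames and the rest 1798 each; 3256 frames reaches minute 1, so 0 × 18 + 1 × 2 = 2 labels have been skipped so far.
Adding those back, label number 3256 + 2 = 3258 at 30 labels/s is 108 s + 18 f = 0 h 1 min 48 s frame 18, i.e. 00:01:48;18.

00:01:48;18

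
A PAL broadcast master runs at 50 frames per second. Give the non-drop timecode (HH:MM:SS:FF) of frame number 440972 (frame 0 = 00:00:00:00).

440972 ÷ 50 = 8819 full seconds, remainder 22 frames.
8819 s = 2 h 26 min 59 s.
Timecode: 02:26:59:22.

02:26:59:22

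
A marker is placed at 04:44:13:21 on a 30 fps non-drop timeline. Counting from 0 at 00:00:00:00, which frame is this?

Total seconds to the label: (4 × 3600 + 44 × 60 + 13) = 17053.
Frame index = 17053 × 30 + 21 = 511611.

frame 511611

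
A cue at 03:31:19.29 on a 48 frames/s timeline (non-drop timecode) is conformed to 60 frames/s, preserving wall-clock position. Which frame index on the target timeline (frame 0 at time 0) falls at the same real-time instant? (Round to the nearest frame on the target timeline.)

frame 760776

Source frame index: (3×3600 + 31×60 + 19) × 48 + 29 = 608621.
Real time: 608621 / (48) = 608621/48 s.
Target frame: (608621/48) × (60) = 3043105/4 ≈ 760776.250 → 760776.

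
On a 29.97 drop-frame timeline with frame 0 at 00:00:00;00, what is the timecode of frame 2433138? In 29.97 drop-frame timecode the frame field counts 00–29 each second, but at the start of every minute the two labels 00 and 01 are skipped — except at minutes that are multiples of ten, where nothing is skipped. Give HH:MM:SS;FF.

Each 10-minute DF block holds 10 × 60 × 30 − 9 × 2 = 17982 frames. 2433138 ÷ 17982 → 135 full blocks, remainder 5568.
Within the partial block the first minute is 1800 frames and each further minute 1798, so 3 further minute boundaries passed. Total skipped labels = 18 × 135 + 2 × 3 = 2436.
Non-drop label index = 2433138 + 2436 = 2435574; at 30 labels/s that is 22:33:05:24, i.e. DF 22:33:05;24.

22:33:05;24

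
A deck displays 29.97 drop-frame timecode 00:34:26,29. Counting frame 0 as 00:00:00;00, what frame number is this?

Complete 10-minute blocks: 3, each 17982 frames → 53946.
Remaining 4 whole minutes in the current block: 1800 + 3 × 1798 = 7194 frames.
Within the current minute: 26 × 30 + 29 − 2 = 807 (labels ;00/;01 skipped at this minute). Total = 53946 + 7194 + 807 = 61947.

61947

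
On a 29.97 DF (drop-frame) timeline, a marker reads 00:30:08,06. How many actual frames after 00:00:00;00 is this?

Complete 10-minute blocks: 3, each 17982 frames → 53946.
Remaining 0 whole minutes in the current block: 0 frames.
Within the current minute: 8 × 30 + 6 = 246. Total = 53946 + 0 + 246 = 54192.

54192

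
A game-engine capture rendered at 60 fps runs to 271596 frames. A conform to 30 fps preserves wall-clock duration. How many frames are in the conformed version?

135798 frames

Target frames = source frames × (target rate / source rate) = 271596 × (30)/(60) = 271596 × 1/2 = 135798.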